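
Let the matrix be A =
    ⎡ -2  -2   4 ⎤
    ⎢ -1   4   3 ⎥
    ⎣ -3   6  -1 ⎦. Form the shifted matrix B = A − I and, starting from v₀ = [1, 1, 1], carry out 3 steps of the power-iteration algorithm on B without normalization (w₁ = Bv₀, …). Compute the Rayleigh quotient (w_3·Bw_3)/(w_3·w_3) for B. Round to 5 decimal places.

2.26516

B = A − I has rows (-3, -2, 4); (-1, 3, 3); (-3, 6, -2)
w1 = Bv₀ = ((-3)·1 + (-2)·1 + 4·1; (-1)·1 + 3·1 + 3·1; (-3)·1 + 6·1 + (-2)·1) = (-1, 5, 1)
w2 = Bw1 = ((-3)·(-1) + (-2)·5 + 4·1; (-1)·(-1) + 3·5 + 3·1; (-3)·(-1) + 6·5 + (-2)·1) = (-3, 19, 31)
w3 = Bw2 = (95, 153, 61)
Bw3 = (-347, 547, 511)
w3·Bw3 = 81897; w3·w3 = 36155; μ ≈ 81897/36155 = 2.26516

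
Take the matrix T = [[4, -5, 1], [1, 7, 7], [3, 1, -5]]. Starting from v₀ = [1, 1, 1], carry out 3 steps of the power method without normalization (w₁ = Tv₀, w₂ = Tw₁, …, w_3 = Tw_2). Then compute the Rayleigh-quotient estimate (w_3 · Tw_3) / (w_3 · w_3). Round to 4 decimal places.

6.3594

w1 = Tv₀ = (4·1 + (-5)·1 + 1·1; 1·1 + 7·1 + 7·1; 3·1 + 1·1 + (-5)·1) = (0, 15, -1)
w2 = Tw1 = (4·0 + (-5)·15 + 1·(-1); 1·0 + 7·15 + 7·(-1); 3·0 + 1·15 + (-5)·(-1)) = (-76, 98, 20)
w3 = Tw2 = (-774, 750, -230)
Tw3 = (-7076, 2866, -422)
w3·Tw3 = (-774)·(-7076) + 750·2866 + (-230)·(-422) = 7723384; w3·w3 = (-774)·(-774) + 750·750 + (-230)·(-230) = 1214476
λ ≈ 7723384/1214476 = 6.3594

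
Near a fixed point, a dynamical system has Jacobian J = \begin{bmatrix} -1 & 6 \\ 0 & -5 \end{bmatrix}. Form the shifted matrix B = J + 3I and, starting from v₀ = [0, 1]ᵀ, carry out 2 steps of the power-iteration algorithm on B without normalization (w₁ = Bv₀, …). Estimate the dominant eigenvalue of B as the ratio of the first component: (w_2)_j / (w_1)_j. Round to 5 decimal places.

μ ≈ 0.00000

B = J + 3I has rows (2, 6); (0, -2)
w1 = Bv₀ = (6, -2)
w2 = Bw1 = (0, 4)
Ratio: 0/6 = 0.00000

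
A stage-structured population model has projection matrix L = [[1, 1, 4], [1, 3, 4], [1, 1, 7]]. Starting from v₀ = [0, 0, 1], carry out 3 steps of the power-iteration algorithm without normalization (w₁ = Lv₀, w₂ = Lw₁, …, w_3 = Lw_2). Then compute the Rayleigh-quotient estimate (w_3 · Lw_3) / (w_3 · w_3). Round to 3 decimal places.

8.525

w1 = Lv₀ = (1·0 + 1·0 + 4·1; 1·0 + 3·0 + 4·1; 1·0 + 1·0 + 7·1) = (4, 4, 7)
w2 = Lw1 = (1·4 + 1·4 + 4·7; 1·4 + 3·4 + 4·7; 1·4 + 1·4 + 7·7) = (36, 44, 57)
w3 = Lw2 = (308, 396, 479)
Lw3 = (2620, 3412, 4057)
w3·Lw3 = 308·2620 + 396·3412 + 479·4057 = 4101415; w3·w3 = 308·308 + 396·396 + 479·479 = 481121
λ ≈ 4101415/481121 = 8.525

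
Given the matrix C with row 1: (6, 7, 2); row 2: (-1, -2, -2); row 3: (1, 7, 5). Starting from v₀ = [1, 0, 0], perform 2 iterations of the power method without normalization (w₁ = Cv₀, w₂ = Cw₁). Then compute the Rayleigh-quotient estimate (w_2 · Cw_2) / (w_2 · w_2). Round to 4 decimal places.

w1 = Cv₀ = (6, -1, 1)
w2 = Cw1 = (31, -6, 4)
Cw2 = (152, -27, 9)
w2·Cw2 = 31·152 + (-6)·(-27) + 4·9 = 4910; w2·w2 = 31·31 + (-6)·(-6) + 4·4 = 1013
λ ≈ 4910/1013 = 4.8470

4.8470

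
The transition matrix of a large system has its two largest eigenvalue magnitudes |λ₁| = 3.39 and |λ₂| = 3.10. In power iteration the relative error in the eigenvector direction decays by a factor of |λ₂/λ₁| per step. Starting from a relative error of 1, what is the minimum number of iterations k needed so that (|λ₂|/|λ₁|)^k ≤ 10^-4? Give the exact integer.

|λ₂/λ₁| = 3.10/3.39 = 0.91445
Need k ≥ ln(10^-4) / ln(0.91445) = -9.2103 / -0.0894 ≈ 102.992
Smallest integer k satisfying the bound: 103

103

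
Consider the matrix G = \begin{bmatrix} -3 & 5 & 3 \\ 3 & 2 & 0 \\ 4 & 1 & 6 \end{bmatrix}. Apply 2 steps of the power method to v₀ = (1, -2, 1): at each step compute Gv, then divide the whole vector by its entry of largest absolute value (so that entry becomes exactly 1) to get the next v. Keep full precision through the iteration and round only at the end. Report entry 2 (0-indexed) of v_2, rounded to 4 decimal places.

0.1429

Gv0 = (-10.00000, -1.00000, 8.00000); divide by -10.00000 → v1 = (1.00000, 0.10000, -0.80000)
Gv1 = (-4.90000, 3.20000, -0.70000); divide by -4.90000 → v2 = (1.00000, -0.65306, 0.14286)
Requested entry of v2: 7/49 = 0.1429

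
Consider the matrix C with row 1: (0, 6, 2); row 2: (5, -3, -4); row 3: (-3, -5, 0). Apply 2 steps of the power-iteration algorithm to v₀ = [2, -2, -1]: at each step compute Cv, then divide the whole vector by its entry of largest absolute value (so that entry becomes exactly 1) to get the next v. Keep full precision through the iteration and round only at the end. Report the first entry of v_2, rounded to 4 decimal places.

Cv0 = (-14.00000, 20.00000, 4.00000); divide by 20.00000 → v1 = (-0.70000, 1.00000, 0.20000)
Cv1 = (6.40000, -7.30000, -2.90000); divide by -7.30000 → v2 = (-0.87671, 1.00000, 0.39726)
Requested entry of v2: 128/-146 = -0.8767

-0.8767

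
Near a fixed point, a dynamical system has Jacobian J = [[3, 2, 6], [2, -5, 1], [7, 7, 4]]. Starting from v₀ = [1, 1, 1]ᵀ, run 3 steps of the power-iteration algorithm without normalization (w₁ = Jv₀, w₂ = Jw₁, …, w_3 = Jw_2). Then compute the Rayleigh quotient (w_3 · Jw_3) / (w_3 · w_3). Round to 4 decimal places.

w1 = Jv₀ = (3·1 + 2·1 + 6·1; 2·1 + (-5)·1 + 1·1; 7·1 + 7·1 + 4·1) = (11, -2, 18)
w2 = Jw1 = (3·11 + 2·(-2) + 6·18; 2·11 + (-5)·(-2) + 1·18; 7·11 + 7·(-2) + 4·18) = (137, 50, 135)
w3 = Jw2 = (1321, 159, 1849)
Jw3 = (15375, 3696, 17756)
w3·Jw3 = 1321·15375 + 159·3696 + 1849·17756 = 53728883; w3·w3 = 1321·1321 + 159·159 + 1849·1849 = 5189123
λ ≈ 53728883/5189123 = 10.3541

10.3541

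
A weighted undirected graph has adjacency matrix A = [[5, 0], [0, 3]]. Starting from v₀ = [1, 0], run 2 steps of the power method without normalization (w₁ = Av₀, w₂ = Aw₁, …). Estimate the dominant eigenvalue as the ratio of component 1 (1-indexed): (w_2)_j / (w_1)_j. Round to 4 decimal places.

5.0000

w1 = Av₀ = (5·1 + 0·0; 0·1 + 3·0) = (5, 0)
w2 = Aw1 = (5·5 + 0·0; 0·5 + 3·0) = (25, 0)
Ratio at component: 25 / 5 = 5.0000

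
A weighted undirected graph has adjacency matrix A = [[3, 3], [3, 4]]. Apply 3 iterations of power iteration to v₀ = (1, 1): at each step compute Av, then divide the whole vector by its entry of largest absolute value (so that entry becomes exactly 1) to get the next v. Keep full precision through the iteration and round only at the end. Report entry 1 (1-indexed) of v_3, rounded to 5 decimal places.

Av0 = (6.000000, 7.000000); divide by 7.000000 → v1 = (0.857143, 1.000000)
Av1 = (5.571429, 6.571429); divide by 6.571429 → v2 = (0.847826, 1.000000)
Av2 = (5.543478, 6.543478); divide by 6.543478 → v3 = (0.847176, 1.000000)
Requested entry of v3: 255/301 = 0.84718

0.84718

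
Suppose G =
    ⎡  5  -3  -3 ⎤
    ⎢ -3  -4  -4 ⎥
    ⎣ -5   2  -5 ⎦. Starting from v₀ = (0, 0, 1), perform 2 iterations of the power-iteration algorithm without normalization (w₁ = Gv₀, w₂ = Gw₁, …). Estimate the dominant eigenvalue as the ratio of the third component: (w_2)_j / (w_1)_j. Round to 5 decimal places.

w1 = Gv₀ = (5·0 + (-3)·0 + (-3)·1; (-3)·0 + (-4)·0 + (-4)·1; (-5)·0 + 2·0 + (-5)·1) = (-3, -4, -5)
w2 = Gw1 = (5·(-3) + (-3)·(-4) + (-3)·(-5); (-3)·(-3) + (-4)·(-4) + (-4)·(-5); (-5)·(-3) + 2·(-4) + (-5)·(-5)) = (12, 45, 32)
Ratio at component: 32 / -5 = -6.40000

λ ≈ -6.40000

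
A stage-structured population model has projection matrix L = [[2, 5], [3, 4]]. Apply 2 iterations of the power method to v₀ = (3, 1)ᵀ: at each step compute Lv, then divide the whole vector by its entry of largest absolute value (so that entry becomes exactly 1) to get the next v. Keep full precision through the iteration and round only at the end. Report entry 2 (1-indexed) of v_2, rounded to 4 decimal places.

0.9770

Lv0 = (11.00000, 13.00000); divide by 13.00000 → v1 = (0.84615, 1.00000)
Lv1 = (6.69231, 6.53846); divide by 6.69231 → v2 = (1.00000, 0.97701)
Requested entry of v2: 85/87 = 0.9770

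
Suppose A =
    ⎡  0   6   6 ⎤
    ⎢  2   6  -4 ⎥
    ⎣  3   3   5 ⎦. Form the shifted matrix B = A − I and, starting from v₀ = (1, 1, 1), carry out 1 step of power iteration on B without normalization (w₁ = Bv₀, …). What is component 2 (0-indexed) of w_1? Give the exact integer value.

B = A − I has rows (-1, 6, 6); (2, 5, -4); (3, 3, 4)
w1 = Bv₀ = (11, 3, 10)
Requested component of w1: 10

10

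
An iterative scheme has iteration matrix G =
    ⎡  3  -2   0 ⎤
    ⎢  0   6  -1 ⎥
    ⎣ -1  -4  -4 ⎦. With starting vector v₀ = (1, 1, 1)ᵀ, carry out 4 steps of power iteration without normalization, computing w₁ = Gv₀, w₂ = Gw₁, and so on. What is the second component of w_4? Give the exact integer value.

1523

w1 = Gv₀ = (3·1 + (-2)·1 + 0·1; 0·1 + 6·1 + (-1)·1; (-1)·1 + (-4)·1 + (-4)·1) = (1, 5, -9)
w2 = Gw1 = (3·1 + (-2)·5 + 0·(-9); 0·1 + 6·5 + (-1)·(-9); (-1)·1 + (-4)·5 + (-4)·(-9)) = (-7, 39, 15)
w3 = Gw2 = (-99, 219, -209)
w4 = Gw3 = (-735, 1523, 59)
The requested component of w4 is 1523.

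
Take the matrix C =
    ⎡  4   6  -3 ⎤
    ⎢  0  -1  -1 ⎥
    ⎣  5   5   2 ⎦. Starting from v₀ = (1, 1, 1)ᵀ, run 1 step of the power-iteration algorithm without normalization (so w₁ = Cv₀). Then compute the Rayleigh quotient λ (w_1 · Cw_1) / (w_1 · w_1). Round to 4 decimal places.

λ ≈ 2.3756

w1 = Cv₀ = (7, -2, 12)
Cw1 = (-20, -10, 49)
w1·Cw1 = 7·(-20) + (-2)·(-10) + 12·49 = 468; w1·w1 = 7·7 + (-2)·(-2) + 12·12 = 197
λ ≈ 468/197 = 2.3756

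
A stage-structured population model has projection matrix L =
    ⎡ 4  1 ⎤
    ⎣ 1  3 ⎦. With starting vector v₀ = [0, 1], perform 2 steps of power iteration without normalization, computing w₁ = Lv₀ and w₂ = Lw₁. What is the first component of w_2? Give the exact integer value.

w1 = Lv₀ = (4·0 + 1·1; 1·0 + 3·1) = (1, 3)
w2 = Lw1 = (4·1 + 1·3; 1·1 + 3·3) = (7, 10)
The requested component of w2 is 7.

7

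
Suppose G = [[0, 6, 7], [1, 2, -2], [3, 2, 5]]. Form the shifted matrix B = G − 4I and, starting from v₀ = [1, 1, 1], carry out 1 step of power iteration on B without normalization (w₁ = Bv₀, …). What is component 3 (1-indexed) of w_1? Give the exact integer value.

6

B = G − 4I has rows (-4, 6, 7); (1, -2, -2); (3, 2, 1)
w1 = Bv₀ = ((-4)·1 + 6·1 + 7·1; 1·1 + (-2)·1 + (-2)·1; 3·1 + 2·1 + 1·1) = (9, -3, 6)
Requested component of w1: 6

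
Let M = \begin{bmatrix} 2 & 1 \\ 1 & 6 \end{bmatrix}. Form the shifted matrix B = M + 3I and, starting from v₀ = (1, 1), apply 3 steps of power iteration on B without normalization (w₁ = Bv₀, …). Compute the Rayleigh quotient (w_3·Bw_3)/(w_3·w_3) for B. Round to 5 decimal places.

μ ≈ 9.20413

B = M + 3I has rows (5, 1); (1, 9)
w1 = Bv₀ = (5·1 + 1·1; 1·1 + 9·1) = (6, 10)
w2 = Bw1 = (5·6 + 1·10; 1·6 + 9·10) = (40, 96)
w3 = Bw2 = (296, 904)
Bw3 = (2384, 8432)
w3·Bw3 = 8328192; w3·w3 = 904832; μ ≈ 8328192/904832 = 9.20413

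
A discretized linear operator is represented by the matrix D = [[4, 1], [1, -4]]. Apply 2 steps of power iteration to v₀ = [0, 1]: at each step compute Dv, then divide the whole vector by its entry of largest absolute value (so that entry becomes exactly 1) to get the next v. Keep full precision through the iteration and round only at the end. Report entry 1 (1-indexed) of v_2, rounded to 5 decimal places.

Dv0 = (1.000000, -4.000000); divide by -4.000000 → v1 = (-0.250000, 1.000000)
Dv1 = (0.000000, -4.250000); divide by -4.250000 → v2 = (0.000000, 1.000000)
Requested entry of v2: 0/17 = 0.00000

0.00000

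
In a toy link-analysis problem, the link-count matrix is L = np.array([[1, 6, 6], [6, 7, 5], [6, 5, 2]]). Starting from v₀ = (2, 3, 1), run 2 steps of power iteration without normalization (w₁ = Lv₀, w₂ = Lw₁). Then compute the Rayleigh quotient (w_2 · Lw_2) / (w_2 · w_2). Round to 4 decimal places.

w1 = Lv₀ = (1·2 + 6·3 + 6·1; 6·2 + 7·3 + 5·1; 6·2 + 5·3 + 2·1) = (26, 38, 29)
w2 = Lw1 = (1·26 + 6·38 + 6·29; 6·26 + 7·38 + 5·29; 6·26 + 5·38 + 2·29) = (428, 567, 404)
Lw2 = (6254, 8557, 6211)
w2·Lw2 = 428·6254 + 567·8557 + 404·6211 = 10037775; w2·w2 = 428·428 + 567·567 + 404·404 = 667889
λ ≈ 10037775/667889 = 15.0291

λ ≈ 15.0291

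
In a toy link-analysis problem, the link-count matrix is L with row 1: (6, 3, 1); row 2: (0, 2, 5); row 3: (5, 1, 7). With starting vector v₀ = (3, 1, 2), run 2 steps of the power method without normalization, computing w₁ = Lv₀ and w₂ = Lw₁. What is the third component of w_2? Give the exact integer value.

w1 = Lv₀ = (23, 12, 30)
w2 = Lw1 = (204, 174, 337)
The requested component of w2 is 337.

337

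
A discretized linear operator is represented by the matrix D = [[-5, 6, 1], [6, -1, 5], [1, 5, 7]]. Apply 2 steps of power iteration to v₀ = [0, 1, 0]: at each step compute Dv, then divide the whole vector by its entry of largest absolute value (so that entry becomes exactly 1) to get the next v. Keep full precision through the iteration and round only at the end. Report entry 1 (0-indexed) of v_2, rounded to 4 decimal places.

Dv0 = (6.00000, -1.00000, 5.00000); divide by 6.00000 → v1 = (1.00000, -0.16667, 0.83333)
Dv1 = (-5.16667, 10.33333, 6.00000); divide by 10.33333 → v2 = (-0.50000, 1.00000, 0.58065)
Requested entry of v2: 62/62 = 1.0000

1.0000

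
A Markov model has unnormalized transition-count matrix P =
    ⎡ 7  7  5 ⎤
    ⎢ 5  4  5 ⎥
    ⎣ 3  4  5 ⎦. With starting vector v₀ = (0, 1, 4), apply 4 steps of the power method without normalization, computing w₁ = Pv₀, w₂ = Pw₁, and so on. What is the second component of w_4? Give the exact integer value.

w1 = Pv₀ = (7·0 + 7·1 + 5·4; 5·0 + 4·1 + 5·4; 3·0 + 4·1 + 5·4) = (27, 24, 24)
w2 = Pw1 = (7·27 + 7·24 + 5·24; 5·27 + 4·24 + 5·24; 3·27 + 4·24 + 5·24) = (477, 351, 297)
w3 = Pw2 = (7281, 5274, 4320)
w4 = Pw3 = (109485, 79101, 64539)
The requested component of w4 is 79101.

79101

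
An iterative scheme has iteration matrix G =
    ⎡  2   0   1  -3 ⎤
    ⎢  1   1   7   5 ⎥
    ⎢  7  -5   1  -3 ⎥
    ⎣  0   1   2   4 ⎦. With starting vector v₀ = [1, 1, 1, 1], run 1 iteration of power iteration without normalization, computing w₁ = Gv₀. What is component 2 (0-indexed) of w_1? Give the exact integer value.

0

w1 = Gv₀ = (0, 14, 0, 7)
The requested component of w1 is 0.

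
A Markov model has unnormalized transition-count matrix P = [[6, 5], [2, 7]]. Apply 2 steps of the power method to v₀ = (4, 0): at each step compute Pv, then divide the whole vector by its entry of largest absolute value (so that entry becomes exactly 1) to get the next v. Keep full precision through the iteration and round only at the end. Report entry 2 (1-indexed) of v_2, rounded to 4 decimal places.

0.5652

Pv0 = (24.00000, 8.00000); divide by 24.00000 → v1 = (1.00000, 0.33333)
Pv1 = (7.66667, 4.33333); divide by 7.66667 → v2 = (1.00000, 0.56522)
Requested entry of v2: 104/184 = 0.5652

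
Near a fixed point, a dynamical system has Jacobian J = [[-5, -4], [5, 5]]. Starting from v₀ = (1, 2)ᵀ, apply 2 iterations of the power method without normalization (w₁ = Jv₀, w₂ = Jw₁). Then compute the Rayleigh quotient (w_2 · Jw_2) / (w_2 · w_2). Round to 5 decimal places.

3.40000

w1 = Jv₀ = ((-5)·1 + (-4)·2; 5·1 + 5·2) = (-13, 15)
w2 = Jw1 = ((-5)·(-13) + (-4)·15; 5·(-13) + 5·15) = (5, 10)
Jw2 = (-65, 75)
w2·Jw2 = 5·(-65) + 10·75 = 425; w2·w2 = 5·5 + 10·10 = 125
λ ≈ 425/125 = 3.40000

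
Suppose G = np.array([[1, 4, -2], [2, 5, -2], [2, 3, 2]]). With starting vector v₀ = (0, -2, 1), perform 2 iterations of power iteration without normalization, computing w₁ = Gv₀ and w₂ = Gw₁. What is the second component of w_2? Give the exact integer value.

-72

w1 = Gv₀ = (-10, -12, -4)
w2 = Gw1 = (-50, -72, -64)
The requested component of w2 is -72.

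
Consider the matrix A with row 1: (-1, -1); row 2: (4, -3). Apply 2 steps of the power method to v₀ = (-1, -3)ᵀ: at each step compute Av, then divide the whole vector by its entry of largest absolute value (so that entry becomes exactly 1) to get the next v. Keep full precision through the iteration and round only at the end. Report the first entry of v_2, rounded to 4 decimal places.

Av0 = (4.00000, 5.00000); divide by 5.00000 → v1 = (0.80000, 1.00000)
Av1 = (-1.80000, 0.20000); divide by -1.80000 → v2 = (1.00000, -0.11111)
Requested entry of v2: -9/-9 = 1.0000

1.0000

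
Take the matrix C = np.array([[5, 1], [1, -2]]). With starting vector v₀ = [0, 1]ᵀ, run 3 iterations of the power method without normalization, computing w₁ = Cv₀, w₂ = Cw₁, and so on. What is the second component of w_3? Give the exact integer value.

-7

w1 = Cv₀ = (1, -2)
w2 = Cw1 = (3, 5)
w3 = Cw2 = (20, -7)
The requested component of w3 is -7.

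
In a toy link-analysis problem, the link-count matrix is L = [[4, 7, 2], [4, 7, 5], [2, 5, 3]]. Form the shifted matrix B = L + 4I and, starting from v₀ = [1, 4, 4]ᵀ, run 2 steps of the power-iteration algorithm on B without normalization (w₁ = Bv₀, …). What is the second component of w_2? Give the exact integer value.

B = L + 4I has rows (8, 7, 2); (4, 11, 5); (2, 5, 7)
w1 = Bv₀ = (44, 68, 50)
w2 = Bw1 = (928, 1174, 778)
Requested component of w2: 1174

1174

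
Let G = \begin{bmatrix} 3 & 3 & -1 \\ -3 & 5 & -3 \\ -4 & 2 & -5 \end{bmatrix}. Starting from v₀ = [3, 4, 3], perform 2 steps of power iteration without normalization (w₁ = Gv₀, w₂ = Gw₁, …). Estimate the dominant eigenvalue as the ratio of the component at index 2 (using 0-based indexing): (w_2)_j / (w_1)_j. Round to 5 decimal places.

w1 = Gv₀ = (18, 2, -19)
w2 = Gw1 = (79, 13, 27)
Ratio at component: 27 / -19 = -1.42105

-1.42105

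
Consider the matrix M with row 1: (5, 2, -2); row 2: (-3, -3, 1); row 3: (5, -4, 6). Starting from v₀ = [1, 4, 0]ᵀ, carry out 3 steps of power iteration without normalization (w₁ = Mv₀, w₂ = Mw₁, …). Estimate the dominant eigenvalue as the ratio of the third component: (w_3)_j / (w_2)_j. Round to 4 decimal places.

11.1695

w1 = Mv₀ = (13, -15, -11)
w2 = Mw1 = (57, -5, 59)
w3 = Mw2 = (157, -97, 659)
Ratio at component: 659 / 59 = 11.1695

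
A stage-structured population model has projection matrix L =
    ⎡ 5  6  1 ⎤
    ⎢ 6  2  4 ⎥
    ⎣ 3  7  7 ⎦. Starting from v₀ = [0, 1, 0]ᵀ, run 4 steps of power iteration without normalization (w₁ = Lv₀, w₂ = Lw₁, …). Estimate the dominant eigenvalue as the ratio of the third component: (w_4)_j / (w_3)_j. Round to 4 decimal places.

w1 = Lv₀ = (5·0 + 6·1 + 1·0; 6·0 + 2·1 + 4·0; 3·0 + 7·1 + 7·0) = (6, 2, 7)
w2 = Lw1 = (5·6 + 6·2 + 1·7; 6·6 + 2·2 + 4·7; 3·6 + 7·2 + 7·7) = (49, 68, 81)
w3 = Lw2 = (734, 754, 1190)
w4 = Lw3 = (9384, 10672, 15810)
Ratio at component: 15810 / 1190 = 13.2857

13.2857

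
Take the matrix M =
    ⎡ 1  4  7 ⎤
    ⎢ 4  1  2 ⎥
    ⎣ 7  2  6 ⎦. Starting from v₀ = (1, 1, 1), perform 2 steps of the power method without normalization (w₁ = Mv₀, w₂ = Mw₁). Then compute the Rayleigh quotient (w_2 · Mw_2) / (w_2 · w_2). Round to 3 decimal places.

w1 = Mv₀ = (12, 7, 15)
w2 = Mw1 = (145, 85, 188)
Mw2 = (1801, 1041, 2313)
w2·Mw2 = 145·1801 + 85·1041 + 188·2313 = 784474; w2·w2 = 145·145 + 85·85 + 188·188 = 63594
λ ≈ 784474/63594 = 12.336

12.336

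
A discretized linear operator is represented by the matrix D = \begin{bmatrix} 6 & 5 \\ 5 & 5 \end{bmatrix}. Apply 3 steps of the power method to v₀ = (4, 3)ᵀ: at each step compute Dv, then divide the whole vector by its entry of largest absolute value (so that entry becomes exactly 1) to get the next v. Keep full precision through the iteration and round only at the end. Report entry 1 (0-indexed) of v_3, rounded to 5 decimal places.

Dv0 = (39.000000, 35.000000); divide by 39.000000 → v1 = (1.000000, 0.897436)
Dv1 = (10.487179, 9.487179); divide by 10.487179 → v2 = (1.000000, 0.904645)
Dv2 = (10.523227, 9.523227); divide by 10.523227 → v3 = (1.000000, 0.904972)
Requested entry of v3: 3895/4304 = 0.90497

0.90497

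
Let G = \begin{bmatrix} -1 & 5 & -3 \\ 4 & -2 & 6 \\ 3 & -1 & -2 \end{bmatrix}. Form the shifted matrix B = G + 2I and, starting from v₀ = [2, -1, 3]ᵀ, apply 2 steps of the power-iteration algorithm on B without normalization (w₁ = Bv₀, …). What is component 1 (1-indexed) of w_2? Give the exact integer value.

97

B = G + 2I has rows (1, 5, -3); (4, 0, 6); (3, -1, 0)
w1 = Bv₀ = (1·2 + 5·(-1) + (-3)·3; 4·2 + 0·(-1) + 6·3; 3·2 + (-1)·(-1) + 0·3) = (-12, 26, 7)
w2 = Bw1 = (1·(-12) + 5·26 + (-3)·7; 4·(-12) + 0·26 + 6·7; 3·(-12) + (-1)·26 + 0·7) = (97, -6, -62)
Requested component of w2: 97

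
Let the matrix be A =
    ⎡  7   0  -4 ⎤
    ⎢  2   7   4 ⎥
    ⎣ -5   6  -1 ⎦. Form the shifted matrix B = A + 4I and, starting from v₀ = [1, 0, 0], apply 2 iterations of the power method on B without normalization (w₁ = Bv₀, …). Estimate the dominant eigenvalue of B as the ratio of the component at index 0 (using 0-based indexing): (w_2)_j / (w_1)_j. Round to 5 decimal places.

μ ≈ 12.81818

B = A + 4I has rows (11, 0, -4); (2, 11, 4); (-5, 6, 3)
w1 = Bv₀ = (11, 2, -5)
w2 = Bw1 = (141, 24, -58)
Ratio: 141/11 = 12.81818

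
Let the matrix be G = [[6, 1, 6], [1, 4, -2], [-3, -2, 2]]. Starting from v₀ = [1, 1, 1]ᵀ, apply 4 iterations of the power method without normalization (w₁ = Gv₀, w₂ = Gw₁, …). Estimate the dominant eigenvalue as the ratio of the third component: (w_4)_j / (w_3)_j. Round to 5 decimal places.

w1 = Gv₀ = (6·1 + 1·1 + 6·1; 1·1 + 4·1 + (-2)·1; (-3)·1 + (-2)·1 + 2·1) = (13, 3, -3)
w2 = Gw1 = (6·13 + 1·3 + 6·(-3); 1·13 + 4·3 + (-2)·(-3); (-3)·13 + (-2)·3 + 2·(-3)) = (63, 31, -51)
w3 = Gw2 = (103, 289, -353)
w4 = Gw3 = (-1211, 1965, -1593)
Ratio at component: -1593 / -353 = 4.51275

λ ≈ 4.51275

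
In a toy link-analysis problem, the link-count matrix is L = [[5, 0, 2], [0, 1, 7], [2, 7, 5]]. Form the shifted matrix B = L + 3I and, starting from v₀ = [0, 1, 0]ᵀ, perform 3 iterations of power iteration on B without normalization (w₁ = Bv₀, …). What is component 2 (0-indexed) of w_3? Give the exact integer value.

B = L + 3I has rows (8, 0, 2); (0, 4, 7); (2, 7, 8)
w1 = Bv₀ = (8·0 + 0·1 + 2·0; 0·0 + 4·1 + 7·0; 2·0 + 7·1 + 8·0) = (0, 4, 7)
w2 = Bw1 = (8·0 + 0·4 + 2·7; 0·0 + 4·4 + 7·7; 2·0 + 7·4 + 8·7) = (14, 65, 84)
w3 = Bw2 = (280, 848, 1155)
Requested component of w3: 1155

1155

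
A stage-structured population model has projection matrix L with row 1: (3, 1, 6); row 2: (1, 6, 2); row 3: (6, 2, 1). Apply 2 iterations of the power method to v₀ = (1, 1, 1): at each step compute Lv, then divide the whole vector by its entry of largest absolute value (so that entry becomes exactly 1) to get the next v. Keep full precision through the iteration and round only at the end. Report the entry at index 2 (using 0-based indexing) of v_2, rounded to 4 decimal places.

0.9355

Lv0 = (10.00000, 9.00000, 9.00000); divide by 10.00000 → v1 = (1.00000, 0.90000, 0.90000)
Lv1 = (9.30000, 8.20000, 8.70000); divide by 9.30000 → v2 = (1.00000, 0.88172, 0.93548)
Requested entry of v2: 87/93 = 0.9355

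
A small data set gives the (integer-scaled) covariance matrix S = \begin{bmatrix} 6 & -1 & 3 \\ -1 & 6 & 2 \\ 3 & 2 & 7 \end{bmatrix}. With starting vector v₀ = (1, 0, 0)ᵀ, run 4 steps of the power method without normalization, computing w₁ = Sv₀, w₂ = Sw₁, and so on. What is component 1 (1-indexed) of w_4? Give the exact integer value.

w1 = Sv₀ = (6·1 + (-1)·0 + 3·0; (-1)·1 + 6·0 + 2·0; 3·1 + 2·0 + 7·0) = (6, -1, 3)
w2 = Sw1 = (6·6 + (-1)·(-1) + 3·3; (-1)·6 + 6·(-1) + 2·3; 3·6 + 2·(-1) + 7·3) = (46, -6, 37)
w3 = Sw2 = (393, -8, 385)
w4 = Sw3 = (3521, 329, 3858)
The requested component of w4 is 3521.

3521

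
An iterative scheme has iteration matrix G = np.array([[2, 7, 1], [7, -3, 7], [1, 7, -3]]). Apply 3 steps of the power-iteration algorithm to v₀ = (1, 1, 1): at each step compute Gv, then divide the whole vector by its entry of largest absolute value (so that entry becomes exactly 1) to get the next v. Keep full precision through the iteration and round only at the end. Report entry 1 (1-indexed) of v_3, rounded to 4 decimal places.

Gv0 = (10.00000, 11.00000, 5.00000); divide by 11.00000 → v1 = (0.90909, 1.00000, 0.45455)
Gv1 = (9.27273, 6.54545, 6.54545); divide by 9.27273 → v2 = (1.00000, 0.70588, 0.70588)
Gv2 = (7.64706, 9.82353, 3.82353); divide by 9.82353 → v3 = (0.77844, 1.00000, 0.38922)
Requested entry of v3: 780/1002 = 0.7784

0.7784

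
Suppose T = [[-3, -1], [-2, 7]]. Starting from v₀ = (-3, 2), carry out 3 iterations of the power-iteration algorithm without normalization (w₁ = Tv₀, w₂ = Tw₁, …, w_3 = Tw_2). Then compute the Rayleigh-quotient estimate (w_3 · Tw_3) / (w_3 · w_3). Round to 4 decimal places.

7.0092

w1 = Tv₀ = (7, 20)
w2 = Tw1 = (-41, 126)
w3 = Tw2 = (-3, 964)
Tw3 = (-955, 6754)
w3·Tw3 = (-3)·(-955) + 964·6754 = 6513721; w3·w3 = (-3)·(-3) + 964·964 = 929305
λ ≈ 6513721/929305 = 7.0092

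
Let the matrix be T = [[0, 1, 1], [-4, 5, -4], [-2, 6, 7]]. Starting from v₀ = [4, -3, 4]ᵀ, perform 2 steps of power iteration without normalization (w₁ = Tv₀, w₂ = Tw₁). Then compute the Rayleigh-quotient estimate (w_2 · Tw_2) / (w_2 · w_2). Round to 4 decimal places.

6.6446

w1 = Tv₀ = (0·4 + 1·(-3) + 1·4; (-4)·4 + 5·(-3) + (-4)·4; (-2)·4 + 6·(-3) + 7·4) = (1, -47, 2)
w2 = Tw1 = (0·1 + 1·(-47) + 1·2; (-4)·1 + 5·(-47) + (-4)·2; (-2)·1 + 6·(-47) + 7·2) = (-45, -247, -270)
Tw2 = (-517, 25, -3282)
w2·Tw2 = (-45)·(-517) + (-247)·25 + (-270)·(-3282) = 903230; w2·w2 = (-45)·(-45) + (-247)·(-247) + (-270)·(-270) = 135934
λ ≈ 903230/135934 = 6.6446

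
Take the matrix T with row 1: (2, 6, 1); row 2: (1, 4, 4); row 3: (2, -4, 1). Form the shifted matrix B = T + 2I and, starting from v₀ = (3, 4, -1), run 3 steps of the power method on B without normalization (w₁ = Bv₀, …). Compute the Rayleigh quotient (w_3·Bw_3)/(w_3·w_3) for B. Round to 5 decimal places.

μ ≈ 6.64843

B = T + 2I has rows (4, 6, 1); (1, 6, 4); (2, -4, 3)
w1 = Bv₀ = (4·3 + 6·4 + 1·(-1); 1·3 + 6·4 + 4·(-1); 2·3 + (-4)·4 + 3·(-1)) = (35, 23, -13)
w2 = Bw1 = (4·35 + 6·23 + 1·(-13); 1·35 + 6·23 + 4·(-13); 2·35 + (-4)·23 + 3·(-13)) = (265, 121, -61)
w3 = Bw2 = (1725, 747, -137)
Bw3 = (11245, 5659, 51)
w3·Bw3 = 23617911; w3·w3 = 3552403; μ ≈ 23617911/3552403 = 6.64843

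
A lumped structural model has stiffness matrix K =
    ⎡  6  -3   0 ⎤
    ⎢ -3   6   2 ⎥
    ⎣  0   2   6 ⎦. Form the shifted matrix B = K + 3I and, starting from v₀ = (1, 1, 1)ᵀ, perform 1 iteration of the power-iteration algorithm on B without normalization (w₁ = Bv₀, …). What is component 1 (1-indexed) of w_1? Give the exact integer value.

B = K + 3I has rows (9, -3, 0); (-3, 9, 2); (0, 2, 9)
w1 = Bv₀ = (9·1 + (-3)·1 + 0·1; (-3)·1 + 9·1 + 2·1; 0·1 + 2·1 + 9·1) = (6, 8, 11)
Requested component of w1: 6

6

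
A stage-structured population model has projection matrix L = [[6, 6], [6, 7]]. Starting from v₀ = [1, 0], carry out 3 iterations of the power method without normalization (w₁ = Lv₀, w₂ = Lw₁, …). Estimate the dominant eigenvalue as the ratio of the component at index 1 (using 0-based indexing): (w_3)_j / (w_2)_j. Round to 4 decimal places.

w1 = Lv₀ = (6·1 + 6·0; 6·1 + 7·0) = (6, 6)
w2 = Lw1 = (6·6 + 6·6; 6·6 + 7·6) = (72, 78)
w3 = Lw2 = (900, 978)
Ratio at component: 978 / 78 = 12.5385

λ ≈ 12.5385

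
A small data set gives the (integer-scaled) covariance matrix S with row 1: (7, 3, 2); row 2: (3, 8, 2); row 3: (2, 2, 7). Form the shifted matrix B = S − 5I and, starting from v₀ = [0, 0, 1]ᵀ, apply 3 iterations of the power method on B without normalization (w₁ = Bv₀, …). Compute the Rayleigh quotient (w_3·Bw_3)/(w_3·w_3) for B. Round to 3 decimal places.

7.101

B = S − 5I has rows (2, 3, 2); (3, 3, 2); (2, 2, 2)
w1 = Bv₀ = (2, 2, 2)
w2 = Bw1 = (14, 16, 12)
w3 = Bw2 = (100, 114, 84)
Bw3 = (710, 810, 596)
w3·Bw3 = 213404; w3·w3 = 30052; μ ≈ 213404/30052 = 7.101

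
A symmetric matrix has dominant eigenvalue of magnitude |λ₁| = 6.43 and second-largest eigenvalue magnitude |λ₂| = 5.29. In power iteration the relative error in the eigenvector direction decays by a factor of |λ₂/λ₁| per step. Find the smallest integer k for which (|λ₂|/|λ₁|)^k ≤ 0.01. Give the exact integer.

24

|λ₂/λ₁| = 5.29/6.43 = 0.82271
Need k ≥ ln(0.01) / ln(0.82271) = -4.6052 / -0.1952 ≈ 23.597
Smallest integer k satisfying the bound: 24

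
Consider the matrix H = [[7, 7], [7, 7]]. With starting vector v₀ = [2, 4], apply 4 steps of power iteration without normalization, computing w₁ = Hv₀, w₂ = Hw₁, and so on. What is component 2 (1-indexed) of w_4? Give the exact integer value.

w1 = Hv₀ = (42, 42)
w2 = Hw1 = (588, 588)
w3 = Hw2 = (8232, 8232)
w4 = Hw3 = (115248, 115248)
The requested component of w4 is 115248.

115248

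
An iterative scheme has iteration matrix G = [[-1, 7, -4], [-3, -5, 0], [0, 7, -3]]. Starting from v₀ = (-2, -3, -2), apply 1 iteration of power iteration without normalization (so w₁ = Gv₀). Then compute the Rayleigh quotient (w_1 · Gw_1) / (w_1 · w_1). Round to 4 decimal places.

w1 = Gv₀ = ((-1)·(-2) + 7·(-3) + (-4)·(-2); (-3)·(-2) + (-5)·(-3) + 0·(-2); 0·(-2) + 7·(-3) + (-3)·(-2)) = (-11, 21, -15)
Gw1 = (218, -72, 192)
w1·Gw1 = (-11)·218 + 21·(-72) + (-15)·192 = -6790; w1·w1 = (-11)·(-11) + 21·21 + (-15)·(-15) = 787
λ ≈ -6790/787 = -8.6277

λ ≈ -8.6277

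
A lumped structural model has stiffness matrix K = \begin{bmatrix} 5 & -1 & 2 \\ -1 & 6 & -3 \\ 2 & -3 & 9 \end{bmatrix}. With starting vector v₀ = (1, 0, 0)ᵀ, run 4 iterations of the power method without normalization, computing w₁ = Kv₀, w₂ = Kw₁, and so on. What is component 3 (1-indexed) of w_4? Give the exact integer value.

4643

w1 = Kv₀ = (5, -1, 2)
w2 = Kw1 = (30, -17, 31)
w3 = Kw2 = (229, -225, 390)
w4 = Kw3 = (2150, -2749, 4643)
The requested component of w4 is 4643.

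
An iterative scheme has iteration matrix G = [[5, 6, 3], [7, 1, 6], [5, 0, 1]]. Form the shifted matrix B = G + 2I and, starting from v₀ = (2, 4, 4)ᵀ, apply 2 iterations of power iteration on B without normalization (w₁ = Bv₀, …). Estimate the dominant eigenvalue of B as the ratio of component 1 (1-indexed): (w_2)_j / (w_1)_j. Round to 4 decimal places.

μ ≈ 14.3200

B = G + 2I has rows (7, 6, 3); (7, 3, 6); (5, 0, 3)
w1 = Bv₀ = (50, 50, 22)
w2 = Bw1 = (716, 632, 316)
Ratio: 716/50 = 14.3200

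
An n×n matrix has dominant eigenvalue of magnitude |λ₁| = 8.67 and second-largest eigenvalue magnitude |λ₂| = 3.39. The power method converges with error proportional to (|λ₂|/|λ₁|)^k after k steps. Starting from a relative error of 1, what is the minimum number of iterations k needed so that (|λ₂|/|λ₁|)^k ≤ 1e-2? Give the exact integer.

5

|λ₂/λ₁| = 3.39/8.67 = 0.39100
Need k ≥ ln(1e-2) / ln(0.39100) = -4.6052 / -0.9390 ≈ 4.904
Smallest integer k satisfying the bound: 5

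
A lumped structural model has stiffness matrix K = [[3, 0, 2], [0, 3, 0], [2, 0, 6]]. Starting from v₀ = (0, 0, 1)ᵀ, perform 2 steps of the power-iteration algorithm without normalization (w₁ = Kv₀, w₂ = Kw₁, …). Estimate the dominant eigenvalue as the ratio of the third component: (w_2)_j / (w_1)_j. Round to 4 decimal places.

λ ≈ 6.6667

w1 = Kv₀ = (3·0 + 0·0 + 2·1; 0·0 + 3·0 + 0·1; 2·0 + 0·0 + 6·1) = (2, 0, 6)
w2 = Kw1 = (3·2 + 0·0 + 2·6; 0·2 + 3·0 + 0·6; 2·2 + 0·0 + 6·6) = (18, 0, 40)
Ratio at component: 40 / 6 = 6.6667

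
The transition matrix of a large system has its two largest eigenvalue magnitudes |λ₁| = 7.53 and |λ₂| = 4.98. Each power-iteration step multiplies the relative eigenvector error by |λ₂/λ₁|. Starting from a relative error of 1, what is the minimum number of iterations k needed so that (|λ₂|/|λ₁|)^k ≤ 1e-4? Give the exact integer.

|λ₂/λ₁| = 4.98/7.53 = 0.66135
Need k ≥ ln(1e-4) / ln(0.66135) = -9.2103 / -0.4135 ≈ 22.276
Smallest integer k satisfying the bound: 23

23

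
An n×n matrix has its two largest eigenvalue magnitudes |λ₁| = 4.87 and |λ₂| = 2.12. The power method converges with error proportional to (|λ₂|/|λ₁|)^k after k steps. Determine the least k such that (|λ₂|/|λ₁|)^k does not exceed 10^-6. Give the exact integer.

17

|λ₂/λ₁| = 2.12/4.87 = 0.43532
Need k ≥ ln(10^-6) / ln(0.43532) = -13.8155 / -0.8317 ≈ 16.612
Smallest integer k satisfying the bound: 17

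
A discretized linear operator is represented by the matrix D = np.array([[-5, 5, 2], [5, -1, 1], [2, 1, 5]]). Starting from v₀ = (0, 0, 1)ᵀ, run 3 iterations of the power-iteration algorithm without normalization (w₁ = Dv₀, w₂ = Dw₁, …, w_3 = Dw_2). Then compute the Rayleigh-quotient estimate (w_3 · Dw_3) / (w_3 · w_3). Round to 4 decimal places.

w1 = Dv₀ = (2, 1, 5)
w2 = Dw1 = (5, 14, 30)
w3 = Dw2 = (105, 41, 174)
Dw3 = (28, 658, 1121)
w3·Dw3 = 105·28 + 41·658 + 174·1121 = 224972; w3·w3 = 105·105 + 41·41 + 174·174 = 42982
λ ≈ 224972/42982 = 5.2341

λ ≈ 5.2341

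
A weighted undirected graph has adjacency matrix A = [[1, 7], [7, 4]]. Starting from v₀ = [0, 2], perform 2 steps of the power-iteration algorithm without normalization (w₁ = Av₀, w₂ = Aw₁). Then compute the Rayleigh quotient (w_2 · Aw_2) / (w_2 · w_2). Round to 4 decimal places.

w1 = Av₀ = (1·0 + 7·2; 7·0 + 4·2) = (14, 8)
w2 = Aw1 = (1·14 + 7·8; 7·14 + 4·8) = (70, 130)
Aw2 = (980, 1010)
w2·Aw2 = 70·980 + 130·1010 = 199900; w2·w2 = 70·70 + 130·130 = 21800
λ ≈ 199900/21800 = 9.1697

9.1697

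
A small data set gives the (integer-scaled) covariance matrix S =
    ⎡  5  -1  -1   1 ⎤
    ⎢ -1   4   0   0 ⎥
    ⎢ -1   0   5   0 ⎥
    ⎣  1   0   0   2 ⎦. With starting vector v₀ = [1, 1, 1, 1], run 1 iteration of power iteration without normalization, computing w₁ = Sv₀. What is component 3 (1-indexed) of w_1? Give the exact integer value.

w1 = Sv₀ = (5·1 + (-1)·1 + (-1)·1 + 1·1; (-1)·1 + 4·1 + 0·1 + 0·1; (-1)·1 + 0·1 + 5·1 + 0·1; 1·1 + 0·1 + 0·1 + 2·1) = (4, 3, 4, 3)
The requested component of w1 is 4.

4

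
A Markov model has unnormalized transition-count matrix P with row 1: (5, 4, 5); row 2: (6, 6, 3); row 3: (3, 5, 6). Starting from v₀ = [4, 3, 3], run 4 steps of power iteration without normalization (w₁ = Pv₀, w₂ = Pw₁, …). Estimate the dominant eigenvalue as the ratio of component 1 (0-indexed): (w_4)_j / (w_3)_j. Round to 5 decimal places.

w1 = Pv₀ = (5·4 + 4·3 + 5·3; 6·4 + 6·3 + 3·3; 3·4 + 5·3 + 6·3) = (47, 51, 45)
w2 = Pw1 = (5·47 + 4·51 + 5·45; 6·47 + 6·51 + 3·45; 3·47 + 5·51 + 6·45) = (664, 723, 666)
w3 = Pw2 = (9542, 10320, 9603)
w4 = Pw3 = (137005, 147981, 137844)
Ratio at component: 147981 / 10320 = 14.33924

14.33924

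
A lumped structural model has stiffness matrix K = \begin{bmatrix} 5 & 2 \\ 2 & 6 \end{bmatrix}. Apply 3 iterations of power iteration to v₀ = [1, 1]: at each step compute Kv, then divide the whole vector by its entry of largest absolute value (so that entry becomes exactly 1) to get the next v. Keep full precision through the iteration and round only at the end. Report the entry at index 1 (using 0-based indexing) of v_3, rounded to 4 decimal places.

Kv0 = (7.00000, 8.00000); divide by 8.00000 → v1 = (0.87500, 1.00000)
Kv1 = (6.37500, 7.75000); divide by 7.75000 → v2 = (0.82258, 1.00000)
Kv2 = (6.11290, 7.64516); divide by 7.64516 → v3 = (0.79958, 1.00000)
Requested entry of v3: 474/474 = 1.0000

1.0000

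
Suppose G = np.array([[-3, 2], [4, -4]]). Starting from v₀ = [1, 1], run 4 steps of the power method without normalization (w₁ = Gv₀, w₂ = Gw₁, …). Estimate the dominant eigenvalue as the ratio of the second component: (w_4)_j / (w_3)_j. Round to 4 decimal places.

λ ≈ -6.4286

w1 = Gv₀ = ((-3)·1 + 2·1; 4·1 + (-4)·1) = (-1, 0)
w2 = Gw1 = ((-3)·(-1) + 2·0; 4·(-1) + (-4)·0) = (3, -4)
w3 = Gw2 = (-17, 28)
w4 = Gw3 = (107, -180)
Ratio at component: -180 / 28 = -6.4286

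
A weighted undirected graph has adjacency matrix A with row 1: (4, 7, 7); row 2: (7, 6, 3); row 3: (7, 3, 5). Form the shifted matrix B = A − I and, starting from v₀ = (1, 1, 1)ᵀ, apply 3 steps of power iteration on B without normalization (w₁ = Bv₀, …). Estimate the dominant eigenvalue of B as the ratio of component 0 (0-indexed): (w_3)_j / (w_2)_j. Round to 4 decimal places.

15.5669

B = A − I has rows (3, 7, 7); (7, 5, 3); (7, 3, 4)
w1 = Bv₀ = (17, 15, 14)
w2 = Bw1 = (254, 236, 220)
w3 = Bw2 = (3954, 3618, 3366)
Ratio: 3954/254 = 15.5669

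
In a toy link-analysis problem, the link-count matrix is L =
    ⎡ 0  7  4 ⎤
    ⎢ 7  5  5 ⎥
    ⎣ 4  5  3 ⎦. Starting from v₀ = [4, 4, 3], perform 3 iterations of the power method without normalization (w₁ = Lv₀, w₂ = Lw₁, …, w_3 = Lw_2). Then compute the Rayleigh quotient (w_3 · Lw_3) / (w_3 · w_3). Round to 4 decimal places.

w1 = Lv₀ = (40, 63, 45)
w2 = Lw1 = (621, 820, 610)
w3 = Lw2 = (8180, 11497, 8414)
Lw3 = (114135, 156815, 115447)
w3·Lw3 = 8180·114135 + 11497·156815 + 8414·115447 = 3707897413; w3·w3 = 8180·8180 + 11497·11497 + 8414·8414 = 269888805
λ ≈ 3707897413/269888805 = 13.7386

13.7386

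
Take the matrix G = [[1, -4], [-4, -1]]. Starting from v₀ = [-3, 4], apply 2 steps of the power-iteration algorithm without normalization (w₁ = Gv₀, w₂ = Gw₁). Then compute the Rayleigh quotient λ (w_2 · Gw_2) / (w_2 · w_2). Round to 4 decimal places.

w1 = Gv₀ = (1·(-3) + (-4)·4; (-4)·(-3) + (-1)·4) = (-19, 8)
w2 = Gw1 = (1·(-19) + (-4)·8; (-4)·(-19) + (-1)·8) = (-51, 68)
Gw2 = (-323, 136)
w2·Gw2 = (-51)·(-323) + 68·136 = 25721; w2·w2 = (-51)·(-51) + 68·68 = 7225
λ ≈ 25721/7225 = 3.5600

λ ≈ 3.5600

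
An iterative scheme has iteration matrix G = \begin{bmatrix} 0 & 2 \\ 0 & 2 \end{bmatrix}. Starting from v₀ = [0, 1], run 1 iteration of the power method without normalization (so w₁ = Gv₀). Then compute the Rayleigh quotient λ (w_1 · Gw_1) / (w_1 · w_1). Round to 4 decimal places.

w1 = Gv₀ = (0·0 + 2·1; 0·0 + 2·1) = (2, 2)
Gw1 = (4, 4)
w1·Gw1 = 2·4 + 2·4 = 16; w1·w1 = 2·2 + 2·2 = 8
λ ≈ 16/8 = 2.0000

2.0000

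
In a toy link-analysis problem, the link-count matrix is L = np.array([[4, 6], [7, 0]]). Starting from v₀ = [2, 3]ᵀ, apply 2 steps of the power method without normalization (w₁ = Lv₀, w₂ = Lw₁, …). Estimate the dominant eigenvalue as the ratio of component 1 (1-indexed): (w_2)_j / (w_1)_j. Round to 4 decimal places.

7.2308

w1 = Lv₀ = (26, 14)
w2 = Lw1 = (188, 182)
Ratio at component: 188 / 26 = 7.2308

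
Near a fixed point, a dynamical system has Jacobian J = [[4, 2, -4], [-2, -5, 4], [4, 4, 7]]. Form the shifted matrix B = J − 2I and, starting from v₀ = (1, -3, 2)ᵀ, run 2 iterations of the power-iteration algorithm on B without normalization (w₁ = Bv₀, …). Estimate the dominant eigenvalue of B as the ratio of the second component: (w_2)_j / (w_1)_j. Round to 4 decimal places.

B = J − 2I has rows (2, 2, -4); (-2, -7, 4); (4, 4, 5)
w1 = Bv₀ = (2·1 + 2·(-3) + (-4)·2; (-2)·1 + (-7)·(-3) + 4·2; 4·1 + 4·(-3) + 5·2) = (-12, 27, 2)
w2 = Bw1 = (2·(-12) + 2·27 + (-4)·2; (-2)·(-12) + (-7)·27 + 4·2; 4·(-12) + 4·27 + 5·2) = (22, -157, 70)
Ratio: -157/27 = -5.8148

-5.8148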